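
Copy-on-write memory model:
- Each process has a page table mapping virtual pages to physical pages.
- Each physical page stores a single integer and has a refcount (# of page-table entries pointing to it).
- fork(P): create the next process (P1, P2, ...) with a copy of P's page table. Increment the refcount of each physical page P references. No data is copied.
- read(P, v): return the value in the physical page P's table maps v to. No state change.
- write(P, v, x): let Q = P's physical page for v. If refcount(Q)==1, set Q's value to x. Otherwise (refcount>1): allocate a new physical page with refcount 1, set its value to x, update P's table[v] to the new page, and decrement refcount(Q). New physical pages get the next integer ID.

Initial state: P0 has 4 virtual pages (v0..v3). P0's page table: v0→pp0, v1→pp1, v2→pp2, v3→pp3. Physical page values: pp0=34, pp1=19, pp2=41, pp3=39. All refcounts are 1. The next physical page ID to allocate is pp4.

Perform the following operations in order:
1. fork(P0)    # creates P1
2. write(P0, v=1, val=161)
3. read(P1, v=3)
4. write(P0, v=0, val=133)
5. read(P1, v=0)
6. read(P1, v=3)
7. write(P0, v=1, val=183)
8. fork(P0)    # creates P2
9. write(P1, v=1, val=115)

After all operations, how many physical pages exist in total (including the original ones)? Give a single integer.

Op 1: fork(P0) -> P1. 4 ppages; refcounts: pp0:2 pp1:2 pp2:2 pp3:2
Op 2: write(P0, v1, 161). refcount(pp1)=2>1 -> COPY to pp4. 5 ppages; refcounts: pp0:2 pp1:1 pp2:2 pp3:2 pp4:1
Op 3: read(P1, v3) -> 39. No state change.
Op 4: write(P0, v0, 133). refcount(pp0)=2>1 -> COPY to pp5. 6 ppages; refcounts: pp0:1 pp1:1 pp2:2 pp3:2 pp4:1 pp5:1
Op 5: read(P1, v0) -> 34. No state change.
Op 6: read(P1, v3) -> 39. No state change.
Op 7: write(P0, v1, 183). refcount(pp4)=1 -> write in place. 6 ppages; refcounts: pp0:1 pp1:1 pp2:2 pp3:2 pp4:1 pp5:1
Op 8: fork(P0) -> P2. 6 ppages; refcounts: pp0:1 pp1:1 pp2:3 pp3:3 pp4:2 pp5:2
Op 9: write(P1, v1, 115). refcount(pp1)=1 -> write in place. 6 ppages; refcounts: pp0:1 pp1:1 pp2:3 pp3:3 pp4:2 pp5:2

Answer: 6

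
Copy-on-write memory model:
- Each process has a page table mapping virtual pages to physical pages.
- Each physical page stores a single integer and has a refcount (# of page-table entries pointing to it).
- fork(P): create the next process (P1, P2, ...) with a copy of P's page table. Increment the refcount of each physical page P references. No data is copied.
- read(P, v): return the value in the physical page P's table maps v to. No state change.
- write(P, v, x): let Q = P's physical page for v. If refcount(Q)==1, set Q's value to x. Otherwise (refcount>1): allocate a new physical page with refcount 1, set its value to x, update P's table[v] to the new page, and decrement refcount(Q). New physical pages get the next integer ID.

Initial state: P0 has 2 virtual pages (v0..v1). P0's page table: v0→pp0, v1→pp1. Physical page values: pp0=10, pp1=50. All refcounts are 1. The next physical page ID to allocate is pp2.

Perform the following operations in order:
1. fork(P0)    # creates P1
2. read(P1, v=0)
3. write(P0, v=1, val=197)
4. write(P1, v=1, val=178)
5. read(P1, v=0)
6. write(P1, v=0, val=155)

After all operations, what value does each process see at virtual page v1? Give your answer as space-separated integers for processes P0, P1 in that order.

Answer: 197 178

Derivation:
Op 1: fork(P0) -> P1. 2 ppages; refcounts: pp0:2 pp1:2
Op 2: read(P1, v0) -> 10. No state change.
Op 3: write(P0, v1, 197). refcount(pp1)=2>1 -> COPY to pp2. 3 ppages; refcounts: pp0:2 pp1:1 pp2:1
Op 4: write(P1, v1, 178). refcount(pp1)=1 -> write in place. 3 ppages; refcounts: pp0:2 pp1:1 pp2:1
Op 5: read(P1, v0) -> 10. No state change.
Op 6: write(P1, v0, 155). refcount(pp0)=2>1 -> COPY to pp3. 4 ppages; refcounts: pp0:1 pp1:1 pp2:1 pp3:1
P0: v1 -> pp2 = 197
P1: v1 -> pp1 = 178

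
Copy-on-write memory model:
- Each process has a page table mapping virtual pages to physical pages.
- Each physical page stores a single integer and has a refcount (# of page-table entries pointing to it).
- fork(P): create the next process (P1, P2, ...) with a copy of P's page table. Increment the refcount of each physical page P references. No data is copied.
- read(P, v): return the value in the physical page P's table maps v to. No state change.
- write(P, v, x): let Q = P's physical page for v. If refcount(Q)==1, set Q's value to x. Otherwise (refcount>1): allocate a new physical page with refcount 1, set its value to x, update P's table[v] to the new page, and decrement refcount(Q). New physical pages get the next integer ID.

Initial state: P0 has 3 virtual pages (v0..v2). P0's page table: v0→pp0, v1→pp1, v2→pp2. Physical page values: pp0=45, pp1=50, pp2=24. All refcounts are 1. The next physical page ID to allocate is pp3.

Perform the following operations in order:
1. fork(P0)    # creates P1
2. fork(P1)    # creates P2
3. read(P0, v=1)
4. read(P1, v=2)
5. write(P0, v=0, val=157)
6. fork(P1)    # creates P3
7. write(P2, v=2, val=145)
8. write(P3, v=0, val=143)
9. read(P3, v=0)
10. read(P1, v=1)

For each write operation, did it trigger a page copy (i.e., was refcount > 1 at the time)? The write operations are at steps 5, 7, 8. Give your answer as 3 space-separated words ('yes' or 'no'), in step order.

Op 1: fork(P0) -> P1. 3 ppages; refcounts: pp0:2 pp1:2 pp2:2
Op 2: fork(P1) -> P2. 3 ppages; refcounts: pp0:3 pp1:3 pp2:3
Op 3: read(P0, v1) -> 50. No state change.
Op 4: read(P1, v2) -> 24. No state change.
Op 5: write(P0, v0, 157). refcount(pp0)=3>1 -> COPY to pp3. 4 ppages; refcounts: pp0:2 pp1:3 pp2:3 pp3:1
Op 6: fork(P1) -> P3. 4 ppages; refcounts: pp0:3 pp1:4 pp2:4 pp3:1
Op 7: write(P2, v2, 145). refcount(pp2)=4>1 -> COPY to pp4. 5 ppages; refcounts: pp0:3 pp1:4 pp2:3 pp3:1 pp4:1
Op 8: write(P3, v0, 143). refcount(pp0)=3>1 -> COPY to pp5. 6 ppages; refcounts: pp0:2 pp1:4 pp2:3 pp3:1 pp4:1 pp5:1
Op 9: read(P3, v0) -> 143. No state change.
Op 10: read(P1, v1) -> 50. No state change.

yes yes yes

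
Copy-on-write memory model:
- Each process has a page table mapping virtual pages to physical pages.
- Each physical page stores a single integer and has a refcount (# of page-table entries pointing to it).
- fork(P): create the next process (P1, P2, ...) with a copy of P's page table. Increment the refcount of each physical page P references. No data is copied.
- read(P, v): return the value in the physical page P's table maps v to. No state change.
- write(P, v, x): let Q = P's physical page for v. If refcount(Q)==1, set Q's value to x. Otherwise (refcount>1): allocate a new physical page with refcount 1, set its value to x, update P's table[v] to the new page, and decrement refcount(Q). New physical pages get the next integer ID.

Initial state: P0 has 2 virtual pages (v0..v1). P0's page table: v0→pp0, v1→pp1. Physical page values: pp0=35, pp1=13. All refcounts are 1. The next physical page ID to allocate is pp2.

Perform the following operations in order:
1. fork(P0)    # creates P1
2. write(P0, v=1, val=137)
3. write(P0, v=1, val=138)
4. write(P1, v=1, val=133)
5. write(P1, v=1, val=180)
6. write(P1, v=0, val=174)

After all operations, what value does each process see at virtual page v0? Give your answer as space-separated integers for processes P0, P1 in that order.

Answer: 35 174

Derivation:
Op 1: fork(P0) -> P1. 2 ppages; refcounts: pp0:2 pp1:2
Op 2: write(P0, v1, 137). refcount(pp1)=2>1 -> COPY to pp2. 3 ppages; refcounts: pp0:2 pp1:1 pp2:1
Op 3: write(P0, v1, 138). refcount(pp2)=1 -> write in place. 3 ppages; refcounts: pp0:2 pp1:1 pp2:1
Op 4: write(P1, v1, 133). refcount(pp1)=1 -> write in place. 3 ppages; refcounts: pp0:2 pp1:1 pp2:1
Op 5: write(P1, v1, 180). refcount(pp1)=1 -> write in place. 3 ppages; refcounts: pp0:2 pp1:1 pp2:1
Op 6: write(P1, v0, 174). refcount(pp0)=2>1 -> COPY to pp3. 4 ppages; refcounts: pp0:1 pp1:1 pp2:1 pp3:1
P0: v0 -> pp0 = 35
P1: v0 -> pp3 = 174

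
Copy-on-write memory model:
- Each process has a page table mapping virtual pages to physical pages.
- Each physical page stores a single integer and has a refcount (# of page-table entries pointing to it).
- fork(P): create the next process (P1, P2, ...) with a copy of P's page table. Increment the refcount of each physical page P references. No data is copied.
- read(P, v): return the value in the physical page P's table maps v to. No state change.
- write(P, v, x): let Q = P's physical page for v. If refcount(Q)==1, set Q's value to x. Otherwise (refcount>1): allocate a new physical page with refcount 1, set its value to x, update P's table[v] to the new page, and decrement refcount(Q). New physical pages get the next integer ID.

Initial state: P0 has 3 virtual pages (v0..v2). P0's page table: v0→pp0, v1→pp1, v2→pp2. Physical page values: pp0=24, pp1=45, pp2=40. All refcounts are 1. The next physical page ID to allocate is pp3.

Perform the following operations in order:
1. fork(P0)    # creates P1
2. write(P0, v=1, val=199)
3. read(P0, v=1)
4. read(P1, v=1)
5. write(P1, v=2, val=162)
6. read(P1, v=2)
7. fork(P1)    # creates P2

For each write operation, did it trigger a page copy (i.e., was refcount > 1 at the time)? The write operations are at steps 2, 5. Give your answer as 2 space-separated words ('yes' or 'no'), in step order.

Op 1: fork(P0) -> P1. 3 ppages; refcounts: pp0:2 pp1:2 pp2:2
Op 2: write(P0, v1, 199). refcount(pp1)=2>1 -> COPY to pp3. 4 ppages; refcounts: pp0:2 pp1:1 pp2:2 pp3:1
Op 3: read(P0, v1) -> 199. No state change.
Op 4: read(P1, v1) -> 45. No state change.
Op 5: write(P1, v2, 162). refcount(pp2)=2>1 -> COPY to pp4. 5 ppages; refcounts: pp0:2 pp1:1 pp2:1 pp3:1 pp4:1
Op 6: read(P1, v2) -> 162. No state change.
Op 7: fork(P1) -> P2. 5 ppages; refcounts: pp0:3 pp1:2 pp2:1 pp3:1 pp4:2

yes yes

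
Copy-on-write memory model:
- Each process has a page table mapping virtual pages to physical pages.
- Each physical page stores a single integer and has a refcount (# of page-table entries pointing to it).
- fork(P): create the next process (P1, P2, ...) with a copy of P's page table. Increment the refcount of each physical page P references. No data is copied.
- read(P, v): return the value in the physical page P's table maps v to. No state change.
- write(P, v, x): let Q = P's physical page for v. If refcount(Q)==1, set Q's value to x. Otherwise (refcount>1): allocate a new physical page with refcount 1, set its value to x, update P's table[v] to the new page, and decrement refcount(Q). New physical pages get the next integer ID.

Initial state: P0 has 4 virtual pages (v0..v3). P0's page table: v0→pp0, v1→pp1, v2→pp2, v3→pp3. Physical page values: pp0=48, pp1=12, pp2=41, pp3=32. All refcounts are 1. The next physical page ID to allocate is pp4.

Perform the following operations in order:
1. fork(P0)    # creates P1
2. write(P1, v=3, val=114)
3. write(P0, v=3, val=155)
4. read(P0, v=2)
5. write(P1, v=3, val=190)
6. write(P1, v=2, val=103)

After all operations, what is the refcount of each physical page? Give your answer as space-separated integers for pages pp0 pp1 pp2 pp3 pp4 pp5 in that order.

Op 1: fork(P0) -> P1. 4 ppages; refcounts: pp0:2 pp1:2 pp2:2 pp3:2
Op 2: write(P1, v3, 114). refcount(pp3)=2>1 -> COPY to pp4. 5 ppages; refcounts: pp0:2 pp1:2 pp2:2 pp3:1 pp4:1
Op 3: write(P0, v3, 155). refcount(pp3)=1 -> write in place. 5 ppages; refcounts: pp0:2 pp1:2 pp2:2 pp3:1 pp4:1
Op 4: read(P0, v2) -> 41. No state change.
Op 5: write(P1, v3, 190). refcount(pp4)=1 -> write in place. 5 ppages; refcounts: pp0:2 pp1:2 pp2:2 pp3:1 pp4:1
Op 6: write(P1, v2, 103). refcount(pp2)=2>1 -> COPY to pp5. 6 ppages; refcounts: pp0:2 pp1:2 pp2:1 pp3:1 pp4:1 pp5:1

Answer: 2 2 1 1 1 1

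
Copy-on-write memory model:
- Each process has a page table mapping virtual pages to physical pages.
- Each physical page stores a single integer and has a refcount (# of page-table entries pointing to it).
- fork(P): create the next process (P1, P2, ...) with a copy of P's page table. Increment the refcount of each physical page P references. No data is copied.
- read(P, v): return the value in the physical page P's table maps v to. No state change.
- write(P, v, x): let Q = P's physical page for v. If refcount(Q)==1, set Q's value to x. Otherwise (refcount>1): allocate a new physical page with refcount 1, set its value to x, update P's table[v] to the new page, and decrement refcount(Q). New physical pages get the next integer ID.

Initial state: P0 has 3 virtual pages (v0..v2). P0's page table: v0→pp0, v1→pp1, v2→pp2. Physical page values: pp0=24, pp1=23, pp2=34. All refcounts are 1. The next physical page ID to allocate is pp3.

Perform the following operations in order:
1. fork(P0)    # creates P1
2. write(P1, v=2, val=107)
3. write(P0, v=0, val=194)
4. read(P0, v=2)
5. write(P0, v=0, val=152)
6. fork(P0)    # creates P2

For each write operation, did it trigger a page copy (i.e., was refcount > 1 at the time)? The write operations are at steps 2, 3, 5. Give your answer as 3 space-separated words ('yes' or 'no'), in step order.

Op 1: fork(P0) -> P1. 3 ppages; refcounts: pp0:2 pp1:2 pp2:2
Op 2: write(P1, v2, 107). refcount(pp2)=2>1 -> COPY to pp3. 4 ppages; refcounts: pp0:2 pp1:2 pp2:1 pp3:1
Op 3: write(P0, v0, 194). refcount(pp0)=2>1 -> COPY to pp4. 5 ppages; refcounts: pp0:1 pp1:2 pp2:1 pp3:1 pp4:1
Op 4: read(P0, v2) -> 34. No state change.
Op 5: write(P0, v0, 152). refcount(pp4)=1 -> write in place. 5 ppages; refcounts: pp0:1 pp1:2 pp2:1 pp3:1 pp4:1
Op 6: fork(P0) -> P2. 5 ppages; refcounts: pp0:1 pp1:3 pp2:2 pp3:1 pp4:2

yes yes no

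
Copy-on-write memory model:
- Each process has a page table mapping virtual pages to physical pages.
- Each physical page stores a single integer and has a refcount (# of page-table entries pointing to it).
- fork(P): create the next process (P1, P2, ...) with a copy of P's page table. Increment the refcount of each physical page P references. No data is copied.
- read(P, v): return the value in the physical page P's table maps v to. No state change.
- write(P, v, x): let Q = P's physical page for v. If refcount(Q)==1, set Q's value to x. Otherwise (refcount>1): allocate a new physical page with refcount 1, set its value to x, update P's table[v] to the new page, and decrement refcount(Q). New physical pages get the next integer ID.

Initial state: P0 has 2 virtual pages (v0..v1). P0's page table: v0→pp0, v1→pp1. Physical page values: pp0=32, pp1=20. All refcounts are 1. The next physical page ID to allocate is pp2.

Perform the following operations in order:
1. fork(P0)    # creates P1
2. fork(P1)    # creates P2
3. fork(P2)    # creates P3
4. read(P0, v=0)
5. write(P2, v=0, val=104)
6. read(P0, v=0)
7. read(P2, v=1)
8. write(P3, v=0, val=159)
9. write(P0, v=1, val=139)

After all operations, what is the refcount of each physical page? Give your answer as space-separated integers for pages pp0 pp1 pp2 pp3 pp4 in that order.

Answer: 2 3 1 1 1

Derivation:
Op 1: fork(P0) -> P1. 2 ppages; refcounts: pp0:2 pp1:2
Op 2: fork(P1) -> P2. 2 ppages; refcounts: pp0:3 pp1:3
Op 3: fork(P2) -> P3. 2 ppages; refcounts: pp0:4 pp1:4
Op 4: read(P0, v0) -> 32. No state change.
Op 5: write(P2, v0, 104). refcount(pp0)=4>1 -> COPY to pp2. 3 ppages; refcounts: pp0:3 pp1:4 pp2:1
Op 6: read(P0, v0) -> 32. No state change.
Op 7: read(P2, v1) -> 20. No state change.
Op 8: write(P3, v0, 159). refcount(pp0)=3>1 -> COPY to pp3. 4 ppages; refcounts: pp0:2 pp1:4 pp2:1 pp3:1
Op 9: write(P0, v1, 139). refcount(pp1)=4>1 -> COPY to pp4. 5 ppages; refcounts: pp0:2 pp1:3 pp2:1 pp3:1 pp4:1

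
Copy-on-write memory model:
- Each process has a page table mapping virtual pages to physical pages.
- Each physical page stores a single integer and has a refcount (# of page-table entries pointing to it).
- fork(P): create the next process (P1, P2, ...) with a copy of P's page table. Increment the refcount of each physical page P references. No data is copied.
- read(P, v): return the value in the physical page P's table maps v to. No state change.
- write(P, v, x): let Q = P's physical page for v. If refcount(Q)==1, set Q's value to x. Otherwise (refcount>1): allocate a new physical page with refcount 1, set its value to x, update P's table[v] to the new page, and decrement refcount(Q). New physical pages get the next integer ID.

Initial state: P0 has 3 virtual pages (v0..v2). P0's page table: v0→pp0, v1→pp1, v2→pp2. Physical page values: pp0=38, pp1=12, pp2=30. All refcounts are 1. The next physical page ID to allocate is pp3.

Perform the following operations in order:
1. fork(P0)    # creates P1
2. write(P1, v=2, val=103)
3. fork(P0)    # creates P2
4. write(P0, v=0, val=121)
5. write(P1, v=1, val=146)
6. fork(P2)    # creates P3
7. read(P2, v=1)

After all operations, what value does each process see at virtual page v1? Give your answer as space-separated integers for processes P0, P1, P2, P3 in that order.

Answer: 12 146 12 12

Derivation:
Op 1: fork(P0) -> P1. 3 ppages; refcounts: pp0:2 pp1:2 pp2:2
Op 2: write(P1, v2, 103). refcount(pp2)=2>1 -> COPY to pp3. 4 ppages; refcounts: pp0:2 pp1:2 pp2:1 pp3:1
Op 3: fork(P0) -> P2. 4 ppages; refcounts: pp0:3 pp1:3 pp2:2 pp3:1
Op 4: write(P0, v0, 121). refcount(pp0)=3>1 -> COPY to pp4. 5 ppages; refcounts: pp0:2 pp1:3 pp2:2 pp3:1 pp4:1
Op 5: write(P1, v1, 146). refcount(pp1)=3>1 -> COPY to pp5. 6 ppages; refcounts: pp0:2 pp1:2 pp2:2 pp3:1 pp4:1 pp5:1
Op 6: fork(P2) -> P3. 6 ppages; refcounts: pp0:3 pp1:3 pp2:3 pp3:1 pp4:1 pp5:1
Op 7: read(P2, v1) -> 12. No state change.
P0: v1 -> pp1 = 12
P1: v1 -> pp5 = 146
P2: v1 -> pp1 = 12
P3: v1 -> pp1 = 12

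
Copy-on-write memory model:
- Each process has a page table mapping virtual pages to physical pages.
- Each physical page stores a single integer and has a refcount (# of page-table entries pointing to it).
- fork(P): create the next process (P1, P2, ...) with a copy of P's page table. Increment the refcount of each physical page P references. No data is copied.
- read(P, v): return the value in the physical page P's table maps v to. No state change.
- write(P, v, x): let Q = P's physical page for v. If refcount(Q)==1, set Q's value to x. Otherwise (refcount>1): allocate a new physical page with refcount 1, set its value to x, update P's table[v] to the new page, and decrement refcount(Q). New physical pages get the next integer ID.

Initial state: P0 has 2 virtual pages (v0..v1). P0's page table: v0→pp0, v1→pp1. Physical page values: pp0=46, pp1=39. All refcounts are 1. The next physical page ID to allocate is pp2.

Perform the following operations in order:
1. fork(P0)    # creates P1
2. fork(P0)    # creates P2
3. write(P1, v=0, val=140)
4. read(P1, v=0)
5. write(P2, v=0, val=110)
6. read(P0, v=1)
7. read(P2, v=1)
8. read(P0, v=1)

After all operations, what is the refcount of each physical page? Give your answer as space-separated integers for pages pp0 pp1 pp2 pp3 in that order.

Op 1: fork(P0) -> P1. 2 ppages; refcounts: pp0:2 pp1:2
Op 2: fork(P0) -> P2. 2 ppages; refcounts: pp0:3 pp1:3
Op 3: write(P1, v0, 140). refcount(pp0)=3>1 -> COPY to pp2. 3 ppages; refcounts: pp0:2 pp1:3 pp2:1
Op 4: read(P1, v0) -> 140. No state change.
Op 5: write(P2, v0, 110). refcount(pp0)=2>1 -> COPY to pp3. 4 ppages; refcounts: pp0:1 pp1:3 pp2:1 pp3:1
Op 6: read(P0, v1) -> 39. No state change.
Op 7: read(P2, v1) -> 39. No state change.
Op 8: read(P0, v1) -> 39. No state change.

Answer: 1 3 1 1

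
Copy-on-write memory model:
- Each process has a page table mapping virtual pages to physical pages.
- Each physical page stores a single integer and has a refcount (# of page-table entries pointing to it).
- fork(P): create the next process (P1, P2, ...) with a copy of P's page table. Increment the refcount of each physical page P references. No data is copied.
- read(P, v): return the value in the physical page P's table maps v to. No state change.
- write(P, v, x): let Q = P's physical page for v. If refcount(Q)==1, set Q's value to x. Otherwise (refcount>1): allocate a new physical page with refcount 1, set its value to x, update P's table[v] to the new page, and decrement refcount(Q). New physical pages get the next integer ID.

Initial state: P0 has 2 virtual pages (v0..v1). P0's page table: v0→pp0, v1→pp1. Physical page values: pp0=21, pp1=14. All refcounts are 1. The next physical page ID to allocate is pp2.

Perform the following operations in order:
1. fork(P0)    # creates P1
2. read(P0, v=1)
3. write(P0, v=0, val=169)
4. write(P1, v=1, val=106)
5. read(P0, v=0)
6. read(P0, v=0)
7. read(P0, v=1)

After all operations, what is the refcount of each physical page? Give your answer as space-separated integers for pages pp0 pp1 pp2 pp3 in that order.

Answer: 1 1 1 1

Derivation:
Op 1: fork(P0) -> P1. 2 ppages; refcounts: pp0:2 pp1:2
Op 2: read(P0, v1) -> 14. No state change.
Op 3: write(P0, v0, 169). refcount(pp0)=2>1 -> COPY to pp2. 3 ppages; refcounts: pp0:1 pp1:2 pp2:1
Op 4: write(P1, v1, 106). refcount(pp1)=2>1 -> COPY to pp3. 4 ppages; refcounts: pp0:1 pp1:1 pp2:1 pp3:1
Op 5: read(P0, v0) -> 169. No state change.
Op 6: read(P0, v0) -> 169. No state change.
Op 7: read(P0, v1) -> 14. No state change.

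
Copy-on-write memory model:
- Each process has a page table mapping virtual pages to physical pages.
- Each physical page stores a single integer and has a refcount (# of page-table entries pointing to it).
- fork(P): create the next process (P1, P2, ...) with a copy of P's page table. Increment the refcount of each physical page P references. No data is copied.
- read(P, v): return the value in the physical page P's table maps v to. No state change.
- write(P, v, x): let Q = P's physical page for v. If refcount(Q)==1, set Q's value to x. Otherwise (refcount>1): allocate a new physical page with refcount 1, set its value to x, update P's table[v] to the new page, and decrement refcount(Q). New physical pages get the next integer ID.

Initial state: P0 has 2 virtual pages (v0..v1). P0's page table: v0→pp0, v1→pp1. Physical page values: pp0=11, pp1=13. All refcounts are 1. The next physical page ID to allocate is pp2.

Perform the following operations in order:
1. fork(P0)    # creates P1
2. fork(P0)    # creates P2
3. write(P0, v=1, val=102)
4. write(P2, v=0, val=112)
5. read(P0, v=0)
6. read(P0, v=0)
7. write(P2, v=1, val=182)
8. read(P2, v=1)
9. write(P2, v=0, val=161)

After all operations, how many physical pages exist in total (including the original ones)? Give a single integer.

Op 1: fork(P0) -> P1. 2 ppages; refcounts: pp0:2 pp1:2
Op 2: fork(P0) -> P2. 2 ppages; refcounts: pp0:3 pp1:3
Op 3: write(P0, v1, 102). refcount(pp1)=3>1 -> COPY to pp2. 3 ppages; refcounts: pp0:3 pp1:2 pp2:1
Op 4: write(P2, v0, 112). refcount(pp0)=3>1 -> COPY to pp3. 4 ppages; refcounts: pp0:2 pp1:2 pp2:1 pp3:1
Op 5: read(P0, v0) -> 11. No state change.
Op 6: read(P0, v0) -> 11. No state change.
Op 7: write(P2, v1, 182). refcount(pp1)=2>1 -> COPY to pp4. 5 ppages; refcounts: pp0:2 pp1:1 pp2:1 pp3:1 pp4:1
Op 8: read(P2, v1) -> 182. No state change.
Op 9: write(P2, v0, 161). refcount(pp3)=1 -> write in place. 5 ppages; refcounts: pp0:2 pp1:1 pp2:1 pp3:1 pp4:1

Answer: 5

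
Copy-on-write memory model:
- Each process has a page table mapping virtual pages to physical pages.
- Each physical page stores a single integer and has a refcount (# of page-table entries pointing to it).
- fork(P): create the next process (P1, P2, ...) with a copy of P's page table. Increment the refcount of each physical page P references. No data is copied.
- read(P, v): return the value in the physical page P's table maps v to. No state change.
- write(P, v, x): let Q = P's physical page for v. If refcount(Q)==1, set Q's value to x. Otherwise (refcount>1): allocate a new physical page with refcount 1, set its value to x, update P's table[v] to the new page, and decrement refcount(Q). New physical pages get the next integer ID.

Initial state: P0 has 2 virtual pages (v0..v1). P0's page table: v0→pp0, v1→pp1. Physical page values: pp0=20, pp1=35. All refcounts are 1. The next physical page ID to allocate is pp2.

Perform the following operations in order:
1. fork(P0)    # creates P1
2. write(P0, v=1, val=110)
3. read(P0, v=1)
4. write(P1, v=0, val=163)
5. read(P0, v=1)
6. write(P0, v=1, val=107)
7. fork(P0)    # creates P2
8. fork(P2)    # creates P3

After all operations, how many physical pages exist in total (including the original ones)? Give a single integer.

Op 1: fork(P0) -> P1. 2 ppages; refcounts: pp0:2 pp1:2
Op 2: write(P0, v1, 110). refcount(pp1)=2>1 -> COPY to pp2. 3 ppages; refcounts: pp0:2 pp1:1 pp2:1
Op 3: read(P0, v1) -> 110. No state change.
Op 4: write(P1, v0, 163). refcount(pp0)=2>1 -> COPY to pp3. 4 ppages; refcounts: pp0:1 pp1:1 pp2:1 pp3:1
Op 5: read(P0, v1) -> 110. No state change.
Op 6: write(P0, v1, 107). refcount(pp2)=1 -> write in place. 4 ppages; refcounts: pp0:1 pp1:1 pp2:1 pp3:1
Op 7: fork(P0) -> P2. 4 ppages; refcounts: pp0:2 pp1:1 pp2:2 pp3:1
Op 8: fork(P2) -> P3. 4 ppages; refcounts: pp0:3 pp1:1 pp2:3 pp3:1

Answer: 4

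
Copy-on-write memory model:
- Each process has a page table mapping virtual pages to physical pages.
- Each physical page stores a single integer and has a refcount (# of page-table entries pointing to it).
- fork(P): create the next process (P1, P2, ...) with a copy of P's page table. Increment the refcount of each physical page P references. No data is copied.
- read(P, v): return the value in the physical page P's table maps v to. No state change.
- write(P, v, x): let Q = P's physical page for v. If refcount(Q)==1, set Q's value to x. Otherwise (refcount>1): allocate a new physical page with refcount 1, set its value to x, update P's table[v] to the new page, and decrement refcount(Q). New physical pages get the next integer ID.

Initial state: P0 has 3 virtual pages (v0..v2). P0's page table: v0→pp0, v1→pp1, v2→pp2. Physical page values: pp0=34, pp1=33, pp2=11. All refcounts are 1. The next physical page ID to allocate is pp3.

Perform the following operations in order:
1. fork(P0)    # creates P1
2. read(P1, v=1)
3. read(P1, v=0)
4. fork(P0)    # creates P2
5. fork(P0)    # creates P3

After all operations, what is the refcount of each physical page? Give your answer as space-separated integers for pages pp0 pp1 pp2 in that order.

Answer: 4 4 4

Derivation:
Op 1: fork(P0) -> P1. 3 ppages; refcounts: pp0:2 pp1:2 pp2:2
Op 2: read(P1, v1) -> 33. No state change.
Op 3: read(P1, v0) -> 34. No state change.
Op 4: fork(P0) -> P2. 3 ppages; refcounts: pp0:3 pp1:3 pp2:3
Op 5: fork(P0) -> P3. 3 ppages; refcounts: pp0:4 pp1:4 pp2:4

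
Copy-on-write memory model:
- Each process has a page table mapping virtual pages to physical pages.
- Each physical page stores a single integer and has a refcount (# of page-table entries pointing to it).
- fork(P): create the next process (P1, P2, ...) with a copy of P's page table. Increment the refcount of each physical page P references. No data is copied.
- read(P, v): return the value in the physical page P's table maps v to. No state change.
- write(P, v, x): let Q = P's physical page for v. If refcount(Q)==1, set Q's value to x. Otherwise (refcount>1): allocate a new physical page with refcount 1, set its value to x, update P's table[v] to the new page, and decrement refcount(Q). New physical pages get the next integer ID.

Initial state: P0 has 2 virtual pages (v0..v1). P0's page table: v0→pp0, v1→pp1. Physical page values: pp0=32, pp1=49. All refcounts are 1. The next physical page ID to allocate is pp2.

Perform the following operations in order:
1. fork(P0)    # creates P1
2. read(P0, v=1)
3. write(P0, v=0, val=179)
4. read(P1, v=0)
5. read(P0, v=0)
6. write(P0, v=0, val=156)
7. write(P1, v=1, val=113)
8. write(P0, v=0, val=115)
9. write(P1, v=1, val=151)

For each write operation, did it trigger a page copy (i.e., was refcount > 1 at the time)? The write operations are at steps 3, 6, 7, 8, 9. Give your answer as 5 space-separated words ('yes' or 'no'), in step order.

Op 1: fork(P0) -> P1. 2 ppages; refcounts: pp0:2 pp1:2
Op 2: read(P0, v1) -> 49. No state change.
Op 3: write(P0, v0, 179). refcount(pp0)=2>1 -> COPY to pp2. 3 ppages; refcounts: pp0:1 pp1:2 pp2:1
Op 4: read(P1, v0) -> 32. No state change.
Op 5: read(P0, v0) -> 179. No state change.
Op 6: write(P0, v0, 156). refcount(pp2)=1 -> write in place. 3 ppages; refcounts: pp0:1 pp1:2 pp2:1
Op 7: write(P1, v1, 113). refcount(pp1)=2>1 -> COPY to pp3. 4 ppages; refcounts: pp0:1 pp1:1 pp2:1 pp3:1
Op 8: write(P0, v0, 115). refcount(pp2)=1 -> write in place. 4 ppages; refcounts: pp0:1 pp1:1 pp2:1 pp3:1
Op 9: write(P1, v1, 151). refcount(pp3)=1 -> write in place. 4 ppages; refcounts: pp0:1 pp1:1 pp2:1 pp3:1

yes no yes no no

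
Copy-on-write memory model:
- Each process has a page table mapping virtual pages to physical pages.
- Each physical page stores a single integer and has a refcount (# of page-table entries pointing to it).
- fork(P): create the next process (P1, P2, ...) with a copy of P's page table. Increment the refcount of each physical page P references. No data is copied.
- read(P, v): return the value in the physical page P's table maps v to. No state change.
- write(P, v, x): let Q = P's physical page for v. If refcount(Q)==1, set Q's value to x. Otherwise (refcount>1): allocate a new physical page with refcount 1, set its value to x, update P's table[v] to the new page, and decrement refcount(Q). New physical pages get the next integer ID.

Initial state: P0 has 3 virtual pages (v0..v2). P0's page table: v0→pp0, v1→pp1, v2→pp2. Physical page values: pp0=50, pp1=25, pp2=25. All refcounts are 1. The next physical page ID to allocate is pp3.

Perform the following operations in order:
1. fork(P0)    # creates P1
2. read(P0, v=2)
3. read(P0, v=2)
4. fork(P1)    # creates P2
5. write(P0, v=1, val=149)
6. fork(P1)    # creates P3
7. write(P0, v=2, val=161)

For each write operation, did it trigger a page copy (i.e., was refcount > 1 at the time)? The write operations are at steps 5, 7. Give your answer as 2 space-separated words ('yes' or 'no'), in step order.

Op 1: fork(P0) -> P1. 3 ppages; refcounts: pp0:2 pp1:2 pp2:2
Op 2: read(P0, v2) -> 25. No state change.
Op 3: read(P0, v2) -> 25. No state change.
Op 4: fork(P1) -> P2. 3 ppages; refcounts: pp0:3 pp1:3 pp2:3
Op 5: write(P0, v1, 149). refcount(pp1)=3>1 -> COPY to pp3. 4 ppages; refcounts: pp0:3 pp1:2 pp2:3 pp3:1
Op 6: fork(P1) -> P3. 4 ppages; refcounts: pp0:4 pp1:3 pp2:4 pp3:1
Op 7: write(P0, v2, 161). refcount(pp2)=4>1 -> COPY to pp4. 5 ppages; refcounts: pp0:4 pp1:3 pp2:3 pp3:1 pp4:1

yes yes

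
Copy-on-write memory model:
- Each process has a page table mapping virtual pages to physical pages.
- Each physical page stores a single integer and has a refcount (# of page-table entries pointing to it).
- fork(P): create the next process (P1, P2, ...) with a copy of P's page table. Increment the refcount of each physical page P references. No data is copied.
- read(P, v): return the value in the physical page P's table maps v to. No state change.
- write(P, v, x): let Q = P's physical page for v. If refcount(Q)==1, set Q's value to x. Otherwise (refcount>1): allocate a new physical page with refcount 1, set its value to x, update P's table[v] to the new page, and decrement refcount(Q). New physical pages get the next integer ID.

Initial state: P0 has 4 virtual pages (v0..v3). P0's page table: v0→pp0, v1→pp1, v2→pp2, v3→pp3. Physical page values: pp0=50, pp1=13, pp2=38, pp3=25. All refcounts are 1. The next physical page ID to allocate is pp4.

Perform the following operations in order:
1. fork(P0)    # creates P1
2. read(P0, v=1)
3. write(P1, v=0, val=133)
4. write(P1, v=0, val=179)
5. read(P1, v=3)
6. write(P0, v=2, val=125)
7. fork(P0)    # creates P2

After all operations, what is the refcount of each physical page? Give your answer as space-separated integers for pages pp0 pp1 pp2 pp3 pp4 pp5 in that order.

Answer: 2 3 1 3 1 2

Derivation:
Op 1: fork(P0) -> P1. 4 ppages; refcounts: pp0:2 pp1:2 pp2:2 pp3:2
Op 2: read(P0, v1) -> 13. No state change.
Op 3: write(P1, v0, 133). refcount(pp0)=2>1 -> COPY to pp4. 5 ppages; refcounts: pp0:1 pp1:2 pp2:2 pp3:2 pp4:1
Op 4: write(P1, v0, 179). refcount(pp4)=1 -> write in place. 5 ppages; refcounts: pp0:1 pp1:2 pp2:2 pp3:2 pp4:1
Op 5: read(P1, v3) -> 25. No state change.
Op 6: write(P0, v2, 125). refcount(pp2)=2>1 -> COPY to pp5. 6 ppages; refcounts: pp0:1 pp1:2 pp2:1 pp3:2 pp4:1 pp5:1
Op 7: fork(P0) -> P2. 6 ppages; refcounts: pp0:2 pp1:3 pp2:1 pp3:3 pp4:1 pp5:2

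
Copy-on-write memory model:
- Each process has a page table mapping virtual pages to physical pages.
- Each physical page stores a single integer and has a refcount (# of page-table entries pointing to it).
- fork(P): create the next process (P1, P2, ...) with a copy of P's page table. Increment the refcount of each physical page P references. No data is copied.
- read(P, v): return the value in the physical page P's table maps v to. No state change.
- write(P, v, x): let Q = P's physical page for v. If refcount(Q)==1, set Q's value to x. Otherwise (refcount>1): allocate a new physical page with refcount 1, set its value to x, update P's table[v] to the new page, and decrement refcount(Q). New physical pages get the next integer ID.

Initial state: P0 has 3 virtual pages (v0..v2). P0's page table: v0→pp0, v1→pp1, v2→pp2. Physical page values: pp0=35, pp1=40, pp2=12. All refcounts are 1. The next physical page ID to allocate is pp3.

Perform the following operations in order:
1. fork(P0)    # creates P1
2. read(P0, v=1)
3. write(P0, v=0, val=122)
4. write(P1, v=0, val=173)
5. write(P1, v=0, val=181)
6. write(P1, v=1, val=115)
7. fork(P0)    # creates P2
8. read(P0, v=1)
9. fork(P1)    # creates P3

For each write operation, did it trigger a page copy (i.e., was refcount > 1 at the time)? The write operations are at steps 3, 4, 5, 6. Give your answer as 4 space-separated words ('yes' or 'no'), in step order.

Op 1: fork(P0) -> P1. 3 ppages; refcounts: pp0:2 pp1:2 pp2:2
Op 2: read(P0, v1) -> 40. No state change.
Op 3: write(P0, v0, 122). refcount(pp0)=2>1 -> COPY to pp3. 4 ppages; refcounts: pp0:1 pp1:2 pp2:2 pp3:1
Op 4: write(P1, v0, 173). refcount(pp0)=1 -> write in place. 4 ppages; refcounts: pp0:1 pp1:2 pp2:2 pp3:1
Op 5: write(P1, v0, 181). refcount(pp0)=1 -> write in place. 4 ppages; refcounts: pp0:1 pp1:2 pp2:2 pp3:1
Op 6: write(P1, v1, 115). refcount(pp1)=2>1 -> COPY to pp4. 5 ppages; refcounts: pp0:1 pp1:1 pp2:2 pp3:1 pp4:1
Op 7: fork(P0) -> P2. 5 ppages; refcounts: pp0:1 pp1:2 pp2:3 pp3:2 pp4:1
Op 8: read(P0, v1) -> 40. No state change.
Op 9: fork(P1) -> P3. 5 ppages; refcounts: pp0:2 pp1:2 pp2:4 pp3:2 pp4:2

yes no no yes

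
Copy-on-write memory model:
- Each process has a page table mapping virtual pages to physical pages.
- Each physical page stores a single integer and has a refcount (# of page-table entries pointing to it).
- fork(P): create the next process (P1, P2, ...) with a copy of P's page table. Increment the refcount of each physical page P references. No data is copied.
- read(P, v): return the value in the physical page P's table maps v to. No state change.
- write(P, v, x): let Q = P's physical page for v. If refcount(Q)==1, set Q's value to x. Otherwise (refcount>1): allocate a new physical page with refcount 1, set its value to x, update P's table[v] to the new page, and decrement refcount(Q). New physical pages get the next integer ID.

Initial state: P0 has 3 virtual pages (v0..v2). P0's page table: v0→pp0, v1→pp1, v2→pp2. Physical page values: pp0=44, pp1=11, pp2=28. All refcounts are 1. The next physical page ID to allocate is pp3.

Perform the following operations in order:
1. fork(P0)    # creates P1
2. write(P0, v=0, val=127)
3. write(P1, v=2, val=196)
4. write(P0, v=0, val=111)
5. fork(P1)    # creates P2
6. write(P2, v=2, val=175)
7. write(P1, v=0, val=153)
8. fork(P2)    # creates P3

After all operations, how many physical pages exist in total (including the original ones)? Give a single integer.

Op 1: fork(P0) -> P1. 3 ppages; refcounts: pp0:2 pp1:2 pp2:2
Op 2: write(P0, v0, 127). refcount(pp0)=2>1 -> COPY to pp3. 4 ppages; refcounts: pp0:1 pp1:2 pp2:2 pp3:1
Op 3: write(P1, v2, 196). refcount(pp2)=2>1 -> COPY to pp4. 5 ppages; refcounts: pp0:1 pp1:2 pp2:1 pp3:1 pp4:1
Op 4: write(P0, v0, 111). refcount(pp3)=1 -> write in place. 5 ppages; refcounts: pp0:1 pp1:2 pp2:1 pp3:1 pp4:1
Op 5: fork(P1) -> P2. 5 ppages; refcounts: pp0:2 pp1:3 pp2:1 pp3:1 pp4:2
Op 6: write(P2, v2, 175). refcount(pp4)=2>1 -> COPY to pp5. 6 ppages; refcounts: pp0:2 pp1:3 pp2:1 pp3:1 pp4:1 pp5:1
Op 7: write(P1, v0, 153). refcount(pp0)=2>1 -> COPY to pp6. 7 ppages; refcounts: pp0:1 pp1:3 pp2:1 pp3:1 pp4:1 pp5:1 pp6:1
Op 8: fork(P2) -> P3. 7 ppages; refcounts: pp0:2 pp1:4 pp2:1 pp3:1 pp4:1 pp5:2 pp6:1

Answer: 7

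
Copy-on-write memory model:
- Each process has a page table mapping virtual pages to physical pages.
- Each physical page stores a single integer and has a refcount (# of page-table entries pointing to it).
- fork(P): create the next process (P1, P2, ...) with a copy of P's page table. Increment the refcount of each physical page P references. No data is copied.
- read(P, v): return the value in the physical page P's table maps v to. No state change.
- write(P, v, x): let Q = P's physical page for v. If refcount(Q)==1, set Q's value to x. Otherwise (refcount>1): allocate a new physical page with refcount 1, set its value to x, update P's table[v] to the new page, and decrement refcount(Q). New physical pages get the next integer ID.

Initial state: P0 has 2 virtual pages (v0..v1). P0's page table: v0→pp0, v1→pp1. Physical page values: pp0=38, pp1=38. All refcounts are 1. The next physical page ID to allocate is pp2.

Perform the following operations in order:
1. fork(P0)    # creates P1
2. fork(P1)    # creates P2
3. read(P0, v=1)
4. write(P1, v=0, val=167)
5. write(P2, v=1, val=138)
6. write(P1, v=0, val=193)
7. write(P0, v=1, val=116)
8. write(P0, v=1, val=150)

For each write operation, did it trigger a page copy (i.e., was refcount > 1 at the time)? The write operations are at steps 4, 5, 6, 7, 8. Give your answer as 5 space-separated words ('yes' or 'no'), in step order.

Op 1: fork(P0) -> P1. 2 ppages; refcounts: pp0:2 pp1:2
Op 2: fork(P1) -> P2. 2 ppages; refcounts: pp0:3 pp1:3
Op 3: read(P0, v1) -> 38. No state change.
Op 4: write(P1, v0, 167). refcount(pp0)=3>1 -> COPY to pp2. 3 ppages; refcounts: pp0:2 pp1:3 pp2:1
Op 5: write(P2, v1, 138). refcount(pp1)=3>1 -> COPY to pp3. 4 ppages; refcounts: pp0:2 pp1:2 pp2:1 pp3:1
Op 6: write(P1, v0, 193). refcount(pp2)=1 -> write in place. 4 ppages; refcounts: pp0:2 pp1:2 pp2:1 pp3:1
Op 7: write(P0, v1, 116). refcount(pp1)=2>1 -> COPY to pp4. 5 ppages; refcounts: pp0:2 pp1:1 pp2:1 pp3:1 pp4:1
Op 8: write(P0, v1, 150). refcount(pp4)=1 -> write in place. 5 ppages; refcounts: pp0:2 pp1:1 pp2:1 pp3:1 pp4:1

yes yes no yes no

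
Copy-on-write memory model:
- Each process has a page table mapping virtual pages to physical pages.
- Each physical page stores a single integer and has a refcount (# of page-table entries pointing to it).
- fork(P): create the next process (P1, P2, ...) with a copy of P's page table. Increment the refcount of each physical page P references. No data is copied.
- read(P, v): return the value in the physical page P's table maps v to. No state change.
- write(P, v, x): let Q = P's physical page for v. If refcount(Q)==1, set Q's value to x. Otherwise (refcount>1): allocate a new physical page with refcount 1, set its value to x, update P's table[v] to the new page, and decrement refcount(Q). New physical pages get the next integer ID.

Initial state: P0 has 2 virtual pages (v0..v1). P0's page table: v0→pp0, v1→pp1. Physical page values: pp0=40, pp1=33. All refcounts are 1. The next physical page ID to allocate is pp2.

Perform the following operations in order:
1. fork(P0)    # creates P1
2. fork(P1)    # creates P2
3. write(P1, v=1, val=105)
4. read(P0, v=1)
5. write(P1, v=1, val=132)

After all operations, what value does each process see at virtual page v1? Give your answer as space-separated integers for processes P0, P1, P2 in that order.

Answer: 33 132 33

Derivation:
Op 1: fork(P0) -> P1. 2 ppages; refcounts: pp0:2 pp1:2
Op 2: fork(P1) -> P2. 2 ppages; refcounts: pp0:3 pp1:3
Op 3: write(P1, v1, 105). refcount(pp1)=3>1 -> COPY to pp2. 3 ppages; refcounts: pp0:3 pp1:2 pp2:1
Op 4: read(P0, v1) -> 33. No state change.
Op 5: write(P1, v1, 132). refcount(pp2)=1 -> write in place. 3 ppages; refcounts: pp0:3 pp1:2 pp2:1
P0: v1 -> pp1 = 33
P1: v1 -> pp2 = 132
P2: v1 -> pp1 = 33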